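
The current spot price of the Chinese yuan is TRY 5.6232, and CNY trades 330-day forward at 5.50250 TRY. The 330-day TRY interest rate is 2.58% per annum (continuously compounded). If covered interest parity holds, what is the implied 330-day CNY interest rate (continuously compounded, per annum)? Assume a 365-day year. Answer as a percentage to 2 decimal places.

T = 330/365 years.
F/S = 5.5025/5.6232 = 0.9785354 = (growth of TRY) / (growth of CNY).
The TRY side grows by e^(0.0258×330/365) = 1.0236002.
That pins the CNY growth at 1.0460533.
r = ln(1.0460533)/(330/365) = 0.049800 → 4.98%.

4.98%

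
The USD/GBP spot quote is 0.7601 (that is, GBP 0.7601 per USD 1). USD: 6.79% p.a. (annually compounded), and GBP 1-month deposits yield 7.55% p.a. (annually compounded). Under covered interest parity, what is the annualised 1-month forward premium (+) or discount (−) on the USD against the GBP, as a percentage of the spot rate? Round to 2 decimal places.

T = 1/12 years.
F = S · g_GBP/g_USD = 0.7601 × 1.0060839/1.0054895 = 0.7605493.
(F − S)/S ÷ T = (0.7605493 − 0.7601)/0.7601/(1/12) = 0.007093 → 0.71%.

+0.71%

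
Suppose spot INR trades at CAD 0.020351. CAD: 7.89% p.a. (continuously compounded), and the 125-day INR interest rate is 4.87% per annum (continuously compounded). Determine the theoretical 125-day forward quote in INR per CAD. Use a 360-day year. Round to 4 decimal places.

T = 125/360 years.
CAD growth factor: e^(0.0789×125/360) = 1.02777455.
Growth of 1 INR over T: e^(0.0487×125/360) = 1.0170535.
Forward (CAD per INR) = 0.020351 × 1.02777455 / 1.0170535 = 0.020565526.
Quoted the other way: 1/0.020565526 = 48.6251 INR per CAD.

48.6251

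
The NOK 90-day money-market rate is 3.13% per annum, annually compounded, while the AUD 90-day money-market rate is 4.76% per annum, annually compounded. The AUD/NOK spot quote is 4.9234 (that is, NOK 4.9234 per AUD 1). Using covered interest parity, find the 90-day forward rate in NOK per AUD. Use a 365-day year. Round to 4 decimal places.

T = 90/365 years.
NOK growth factor: (1 + 0.0313)^(90/365) = 1.0076284.
AUD accumulates by (1 + 0.0476)^(90/365) = 1.0115322.
So F = 4.9234 × 1.0076284 / 1.0115322 = 4.904399 (NOK/AUD).

4.9044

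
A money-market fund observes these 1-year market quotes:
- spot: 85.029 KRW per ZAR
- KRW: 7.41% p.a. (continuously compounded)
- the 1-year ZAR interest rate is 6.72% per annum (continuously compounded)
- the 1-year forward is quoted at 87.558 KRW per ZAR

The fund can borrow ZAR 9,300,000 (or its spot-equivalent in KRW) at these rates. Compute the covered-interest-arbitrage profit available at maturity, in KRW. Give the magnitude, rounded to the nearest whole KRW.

KRW 19,298,785

T = 1 year.
Keep in ZAR, deliver into the forward: 9,300,000·1.06950935866·87.558 = KRW 870,890,133.96.
Swap to KRW now, deposit: 9,300,000·85.029·1.07691449156 = KRW 851,591,349.42.
The quoted forward overvalues ZAR, so borrow KRW, buy ZAR at spot, deposit the ZAR at 6.72%, and sell the proceeds forward at 87.558.
Profit = 870,890,133.96 − 851,591,349.42 = KRW 19,298,785.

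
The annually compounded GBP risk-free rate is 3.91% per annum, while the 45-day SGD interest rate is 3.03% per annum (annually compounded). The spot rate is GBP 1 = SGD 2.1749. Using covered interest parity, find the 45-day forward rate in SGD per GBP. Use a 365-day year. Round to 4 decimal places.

T = 45/365 years.
Growth of 1 SGD over T: (1 + 0.0303)^(45/365) = 1.0036869.
GBP accumulates by (1 + 0.0391)^(45/365) = 1.0047399.
Forward (SGD per GBP) = 2.1749 × 1.0036869 / 1.0047399 = 2.172621.

2.1726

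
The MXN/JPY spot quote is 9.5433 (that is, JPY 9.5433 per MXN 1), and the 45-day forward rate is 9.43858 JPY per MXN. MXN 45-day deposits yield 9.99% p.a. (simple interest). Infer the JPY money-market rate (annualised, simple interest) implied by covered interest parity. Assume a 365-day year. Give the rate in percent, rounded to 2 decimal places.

0.98%

T = 45/365 years.
By CIP, F/S equals the JPY-to-MXN growth ratio: 9.43858/9.5433 = 0.9890269.
MXN growth factor: 1 + 0.0999×45/365 = 1.0123164.
That pins the JPY growth at 1.0012082.
r = (1.0012082 − 1)/(45/365) = 0.009800 → 0.98%.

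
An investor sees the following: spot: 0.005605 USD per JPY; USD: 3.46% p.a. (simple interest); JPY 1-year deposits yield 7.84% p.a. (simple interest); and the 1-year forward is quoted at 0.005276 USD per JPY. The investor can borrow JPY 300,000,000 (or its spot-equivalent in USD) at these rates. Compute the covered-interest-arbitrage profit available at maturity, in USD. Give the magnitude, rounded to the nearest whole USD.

USD 32,788

T = 1 year.
Route A — deposit JPY, sell forward: 300,000,000 × 1.078400 × 0.005276 = USD 1,706,891.52.
Route B — convert at spot, deposit USD: 300,000,000 × 0.005605 × 1.034600 = USD 1,739,679.90.
The quoted forward undervalues JPY, so borrow JPY, convert to USD at spot, deposit the USD at 3.46%, and buy JPY forward at 0.005276 to cover the loan.
Profit = 1,739,679.90 − 1,706,891.52 = USD 32,788.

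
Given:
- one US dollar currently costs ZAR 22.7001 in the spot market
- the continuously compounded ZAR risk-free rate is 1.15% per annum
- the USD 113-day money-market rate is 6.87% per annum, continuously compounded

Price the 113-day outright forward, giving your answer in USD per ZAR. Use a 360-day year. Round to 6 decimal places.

0.044851

T = 113/360 years.
ZAR growth factor: e^(0.0115×113/360) = 1.0036162.
Growth of 1 USD over T: e^(0.0687×113/360) = 1.0217984.
Forward (ZAR per USD) = 22.7001 × 1.0036162 / 1.0217984 = 22.29617.
Quoted the other way: 1/22.29617 = 0.044851 USD per ZAR.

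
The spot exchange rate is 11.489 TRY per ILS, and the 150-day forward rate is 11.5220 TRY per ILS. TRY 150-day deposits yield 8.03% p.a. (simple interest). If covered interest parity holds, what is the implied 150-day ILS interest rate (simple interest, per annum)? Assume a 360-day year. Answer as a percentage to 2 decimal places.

T = 150/360 years.
By CIP, F/S equals the TRY-to-ILS growth ratio: 11.522/11.489 = 1.0028723.
TRY growth factor: 1 + 0.0803×150/360 = 1.0334583.
That pins the ILS growth at 1.0304984.
r = (1.0304984 − 1)/(150/360) = 0.073196 → 7.32%.

7.32%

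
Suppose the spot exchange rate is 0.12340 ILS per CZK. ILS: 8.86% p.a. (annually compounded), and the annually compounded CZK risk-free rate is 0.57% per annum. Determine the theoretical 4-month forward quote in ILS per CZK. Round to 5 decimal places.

0.12670

T = 4/12 years.
ILS growth factor: (1 + 0.0886)^(4/12) = 1.0287017.
CZK growth factor: (1 + 0.0057)^(4/12) = 1.0018964.
CIP: F = S · (grow ILS)/(grow CZK) = 0.1234 × 1.0287017/1.0018964 = 0.1267015 ILS per CZK.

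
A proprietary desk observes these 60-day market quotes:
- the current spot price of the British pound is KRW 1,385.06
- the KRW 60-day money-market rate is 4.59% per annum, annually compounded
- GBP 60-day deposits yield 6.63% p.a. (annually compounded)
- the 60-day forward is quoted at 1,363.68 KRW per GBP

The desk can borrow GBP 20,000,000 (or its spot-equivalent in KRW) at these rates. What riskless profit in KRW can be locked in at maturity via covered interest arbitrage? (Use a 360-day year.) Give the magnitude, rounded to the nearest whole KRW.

KRW 342,201,348

T = 60/360 years.
Route A — deposit GBP, sell forward: 20,000,000 × 1.010756558914 × 1363.68 = KRW 27,566,970,085.20.
Route B — convert at spot, deposit KRW: 20,000,000 × 1385.06 × 1.007507668741 = KRW 27,909,171,433.33.
The quoted forward undervalues GBP, so borrow GBP, convert to KRW at spot, deposit the KRW at 4.59%, and buy GBP forward at 1,363.68 to cover the loan.
Profit = 27,909,171,433.33 − 27,566,970,085.20 = KRW 342,201,348.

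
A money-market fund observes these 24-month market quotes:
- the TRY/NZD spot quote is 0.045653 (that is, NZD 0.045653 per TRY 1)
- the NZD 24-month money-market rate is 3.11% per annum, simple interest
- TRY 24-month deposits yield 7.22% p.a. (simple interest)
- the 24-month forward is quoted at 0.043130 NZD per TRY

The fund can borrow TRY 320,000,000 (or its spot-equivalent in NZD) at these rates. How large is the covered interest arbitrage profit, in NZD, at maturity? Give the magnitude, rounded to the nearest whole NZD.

T = 2 years.
Keep in TRY, deliver into the forward: 320,000,000·1.144400·0.043130 = NZD 15,794,551.04.
Swap to NZD now, deposit: 320,000,000·0.045653·1.062200 = NZD 15,517,637.31.
The quoted forward overvalues TRY, so borrow NZD, buy TRY at spot, deposit the TRY at 7.22%, and sell the proceeds forward at 0.043130.
Profit = 15,794,551.04 − 15,517,637.31 = NZD 276,914.

NZD 276,914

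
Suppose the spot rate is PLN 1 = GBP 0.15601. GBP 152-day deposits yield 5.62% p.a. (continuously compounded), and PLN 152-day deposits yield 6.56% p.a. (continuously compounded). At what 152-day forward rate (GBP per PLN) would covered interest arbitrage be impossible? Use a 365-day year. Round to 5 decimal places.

0.15540

T = 152/365 years.
GBP growth factor: e^(0.0562×152/365) = 1.0236799.
PLN accumulates by e^(0.0656×152/365) = 1.0276949.
CIP: F = S · (grow GBP)/(grow PLN) = 0.15601 × 1.0236799/1.0276949 = 0.1554005 GBP per PLN.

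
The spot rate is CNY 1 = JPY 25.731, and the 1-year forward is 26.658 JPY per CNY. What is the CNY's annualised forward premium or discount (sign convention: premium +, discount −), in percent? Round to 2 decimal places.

+3.60%

T = 1 year.
(F − S)/S = (26.658 − 25.731)/25.731 = 0.0360266.
Per annum: 0.0360266 / 1 = 0.036027 = 3.60%.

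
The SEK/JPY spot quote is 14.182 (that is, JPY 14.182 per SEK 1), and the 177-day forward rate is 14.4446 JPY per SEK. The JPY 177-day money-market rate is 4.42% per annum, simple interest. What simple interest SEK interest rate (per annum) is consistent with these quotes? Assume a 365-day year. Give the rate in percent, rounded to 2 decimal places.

T = 177/365 years.
By CIP, F/S equals the JPY-to-SEK growth ratio: 14.4446/14.182 = 1.0185164.
JPY growth factor: 1 + 0.0442×177/365 = 1.021434.
So the SEK growth factor = 1.0028646.
r = (1.0028646 − 1)/(177/365) = 0.005907 → 0.59%.

0.59%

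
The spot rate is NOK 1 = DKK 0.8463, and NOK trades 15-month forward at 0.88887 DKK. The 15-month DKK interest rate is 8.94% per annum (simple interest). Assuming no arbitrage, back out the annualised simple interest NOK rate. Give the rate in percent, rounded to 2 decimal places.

T = 15/12 years.
F/S = 0.88887/0.8463 = 1.0503013 = (growth of DKK) / (growth of NOK).
The DKK side grows by 1 + 0.0894×15/12 = 1.111750.
Hence g_NOK = 1.0585058.
(1.0585058 − 1)/T = 0.046805, i.e. 4.68%.

4.68%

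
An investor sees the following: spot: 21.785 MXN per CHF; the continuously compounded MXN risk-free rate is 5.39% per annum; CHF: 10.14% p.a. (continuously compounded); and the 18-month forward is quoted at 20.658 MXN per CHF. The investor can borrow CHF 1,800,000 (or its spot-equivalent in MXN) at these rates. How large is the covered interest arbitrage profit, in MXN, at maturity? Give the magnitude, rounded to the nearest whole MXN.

MXN 777,871

T = 18/12 years.
Keep in CHF, deliver into the forward: 1,800,000·1.1642766583·20.658 = MXN 43,292,928.97.
Swap to MXN now, deposit: 1,800,000·21.785·1.0842082531 = MXN 42,515,058.23.
The quoted forward overvalues CHF, so borrow MXN, buy CHF at spot, deposit the CHF at 10.14%, and sell the proceeds forward at 20.658.
Profit = 43,292,928.97 − 42,515,058.23 = MXN 777,871.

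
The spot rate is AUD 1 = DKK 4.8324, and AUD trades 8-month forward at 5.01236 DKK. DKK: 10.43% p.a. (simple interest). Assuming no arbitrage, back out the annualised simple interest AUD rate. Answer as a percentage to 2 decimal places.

T = 8/12 years.
CIP gives F = S · g_DKK/g_AUD, so g_DKK/g_AUD = 5.01236/4.8324 = 1.0372403.
DKK growth factor: 1 + 0.1043×8/12 = 1.0695333.
So the AUD growth factor = 1.0311336.
r = (1.0311336 − 1)/(8/12) = 0.046700 → 4.67%.

4.67%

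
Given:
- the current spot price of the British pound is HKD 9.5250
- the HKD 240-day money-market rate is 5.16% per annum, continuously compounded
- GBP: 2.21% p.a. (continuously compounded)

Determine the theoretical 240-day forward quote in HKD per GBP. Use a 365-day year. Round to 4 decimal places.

9.7116

T = 240/365 years.
Growth of 1 HKD over T: e^(0.0516×240/365) = 1.0345109.
Growth of 1 GBP over T: e^(0.0221×240/365) = 1.0146376.
So F = 9.525 × 1.0345109 / 1.0146376 = 9.711562 (HKD/GBP).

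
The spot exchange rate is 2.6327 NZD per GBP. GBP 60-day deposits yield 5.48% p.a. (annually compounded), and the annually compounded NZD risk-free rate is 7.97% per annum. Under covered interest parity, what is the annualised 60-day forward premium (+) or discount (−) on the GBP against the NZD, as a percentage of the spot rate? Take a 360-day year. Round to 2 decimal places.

+2.34%

T = 60/360 years.
CIP forward (NZD per GBP) = 2.6327 × 1.0128626/1.0089315 = 2.6429578.
Annualised premium = (F − S)/S × (1/T) = (2.6429578 − 2.6327)/2.6327 ÷ (60/360) = 2.34%.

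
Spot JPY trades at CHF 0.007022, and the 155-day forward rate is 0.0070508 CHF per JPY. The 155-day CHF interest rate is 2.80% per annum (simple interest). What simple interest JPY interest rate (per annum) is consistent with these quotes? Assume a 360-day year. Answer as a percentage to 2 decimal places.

T = 155/360 years.
CIP gives F = S · g_CHF/g_JPY, so g_CHF/g_JPY = 0.0070508/0.007022 = 1.0041014.
The CHF side grows by 1 + 0.0280×155/360 = 1.0120556.
Hence g_JPY = 1.0079217.
(1.0079217 − 1)/T = 0.018399, i.e. 1.84%.

1.84%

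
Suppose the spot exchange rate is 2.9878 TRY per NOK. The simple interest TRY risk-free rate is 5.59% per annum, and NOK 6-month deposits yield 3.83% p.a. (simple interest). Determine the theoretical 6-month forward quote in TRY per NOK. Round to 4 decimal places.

3.0136

T = 6/12 years.
TRY growth factor: 1 + 0.0559×6/12 = 1.027950.
Growth of 1 NOK over T: 1 + 0.0383×6/12 = 1.019150.
So F = 2.9878 × 1.027950 / 1.019150 = 3.013599 (TRY/NOK).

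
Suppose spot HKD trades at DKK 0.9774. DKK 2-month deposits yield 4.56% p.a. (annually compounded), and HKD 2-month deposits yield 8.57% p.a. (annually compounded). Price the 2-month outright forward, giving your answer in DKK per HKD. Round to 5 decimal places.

T = 2/12 years.
DKK growth factor: (1 + 0.0456)^(2/12) = 1.0074595.
HKD growth factor: (1 + 0.0857)^(2/12) = 1.0137985.
CIP: F = S · (grow DKK)/(grow HKD) = 0.9774 × 1.0074595/1.0137985 = 0.9712886 DKK per HKD.

0.97129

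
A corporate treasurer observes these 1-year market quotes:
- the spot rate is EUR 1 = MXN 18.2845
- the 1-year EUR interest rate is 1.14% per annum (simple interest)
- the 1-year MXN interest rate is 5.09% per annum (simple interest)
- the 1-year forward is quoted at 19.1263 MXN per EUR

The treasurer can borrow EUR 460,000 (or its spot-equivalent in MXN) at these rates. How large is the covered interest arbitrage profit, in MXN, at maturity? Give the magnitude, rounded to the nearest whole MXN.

MXN 59,413

T = 1 year.
Keep in EUR, deliver into the forward: 460,000·1.011400·19.1263 = MXN 8,898,396.32.
Swap to MXN now, deposit: 460,000·18.2845·1.050900 = MXN 8,838,983.28.
The quoted forward overvalues EUR, so borrow MXN, buy EUR at spot, deposit the EUR at 1.14%, and sell the proceeds forward at 19.1263.
Profit = 8,898,396.32 − 8,838,983.28 = MXN 59,413.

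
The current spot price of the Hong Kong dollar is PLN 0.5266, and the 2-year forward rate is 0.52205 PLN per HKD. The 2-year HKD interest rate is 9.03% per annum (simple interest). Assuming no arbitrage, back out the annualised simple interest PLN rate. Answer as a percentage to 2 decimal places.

T = 2 years.
CIP gives F = S · g_PLN/g_HKD, so g_PLN/g_HKD = 0.52205/0.5266 = 0.9913597.
HKD growth factor: 1 + 0.0903×2 = 1.180600.
Hence g_PLN = 1.1703993.
(1.1703993 − 1)/T = 0.085200, i.e. 8.52%.

8.52%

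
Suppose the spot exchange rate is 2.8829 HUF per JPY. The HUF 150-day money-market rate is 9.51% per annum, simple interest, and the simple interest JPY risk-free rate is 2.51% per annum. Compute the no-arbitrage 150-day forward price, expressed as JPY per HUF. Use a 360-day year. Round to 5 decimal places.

0.33714

T = 150/360 years.
HUF accumulates by 1 + 0.0951×150/360 = 1.039625.
JPY accumulates by 1 + 0.0251×150/360 = 1.0104583.
So F = 2.8829 × 1.039625 / 1.0104583 = 2.966114 (HUF/JPY).
Invert for JPY per HUF: 1 / 2.966114 = 0.33714.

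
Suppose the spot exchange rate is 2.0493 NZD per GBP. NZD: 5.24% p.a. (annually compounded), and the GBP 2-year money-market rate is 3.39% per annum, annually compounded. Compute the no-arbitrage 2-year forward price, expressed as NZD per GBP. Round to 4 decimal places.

T = 2 years.
NZD growth factor: (1 + 0.0524)^2 = 1.1075458.
Growth of 1 GBP over T: (1 + 0.0339)^2 = 1.0689492.
Forward (NZD per GBP) = 2.0493 × 1.1075458 / 1.0689492 = 2.123294.

2.1233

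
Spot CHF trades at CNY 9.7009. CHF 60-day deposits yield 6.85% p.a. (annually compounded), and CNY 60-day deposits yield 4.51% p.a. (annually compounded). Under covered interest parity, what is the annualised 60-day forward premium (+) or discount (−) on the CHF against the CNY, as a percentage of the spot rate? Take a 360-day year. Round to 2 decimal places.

-2.21%

T = 60/360 years.
F = S · g_CNY/g_CHF = 9.7009 × 1.0073792/1.0111038 = 9.6651648.
Annualised premium = (F − S)/S × (1/T) = (9.6651648 − 9.7009)/9.7009 ÷ (60/360) = -2.21%.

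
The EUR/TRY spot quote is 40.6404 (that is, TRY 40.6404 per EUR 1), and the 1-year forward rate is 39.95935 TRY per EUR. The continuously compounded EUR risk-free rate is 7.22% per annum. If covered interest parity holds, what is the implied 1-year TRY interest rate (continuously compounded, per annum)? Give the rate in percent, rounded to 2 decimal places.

T = 1 year.
By CIP, F/S equals the TRY-to-EUR growth ratio: 39.95935/40.6404 = 0.9832420.
EUR growth factor: e^(0.0722×1) = 1.0748703.
So the TRY growth factor = 1.0568576.
Take logs: ln 1.0568576 / 1 = 0.055300, so 5.53%.

5.53%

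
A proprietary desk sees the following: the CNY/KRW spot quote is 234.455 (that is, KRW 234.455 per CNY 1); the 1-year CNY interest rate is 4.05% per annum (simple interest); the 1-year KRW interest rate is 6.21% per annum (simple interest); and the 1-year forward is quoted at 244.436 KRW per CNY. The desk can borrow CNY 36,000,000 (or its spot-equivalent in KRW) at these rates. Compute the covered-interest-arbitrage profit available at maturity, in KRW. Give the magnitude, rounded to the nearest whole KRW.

KRW 191,556,090

T = 1 year.
Route A — deposit CNY, sell forward: 36,000,000 × 1.040500 × 244.436 = KRW 9,156,083,688.00.
Route B — convert at spot, deposit KRW: 36,000,000 × 234.455 × 1.062100 = KRW 8,964,527,598.00.
The quoted forward overvalues CNY, so borrow KRW, buy CNY at spot, deposit the CNY at 4.05%, and sell the proceeds forward at 244.436.
Arbitrage profit = |9,156,083,688.00 − 8,964,527,598.00| = KRW 191,556,090.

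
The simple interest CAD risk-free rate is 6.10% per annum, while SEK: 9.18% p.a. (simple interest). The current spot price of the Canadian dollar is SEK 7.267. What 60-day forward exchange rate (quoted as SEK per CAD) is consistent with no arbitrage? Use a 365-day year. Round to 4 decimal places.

7.3034

T = 60/365 years.
Growth of 1 SEK over T: 1 + 0.0918×60/365 = 1.0150904.
CAD growth factor: 1 + 0.0610×60/365 = 1.0100274.
CIP: F = S · (grow SEK)/(grow CAD) = 7.267 × 1.0150904/1.0100274 = 7.303428 SEK per CAD.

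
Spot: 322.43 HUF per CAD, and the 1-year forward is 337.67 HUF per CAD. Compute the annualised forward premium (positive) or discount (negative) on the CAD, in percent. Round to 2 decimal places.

+4.73%

T = 1 year.
CAD trades forward at +4.72661% vs spot over the period.
Per annum: 0.0472661 / 1 = 0.047266 = 4.73%.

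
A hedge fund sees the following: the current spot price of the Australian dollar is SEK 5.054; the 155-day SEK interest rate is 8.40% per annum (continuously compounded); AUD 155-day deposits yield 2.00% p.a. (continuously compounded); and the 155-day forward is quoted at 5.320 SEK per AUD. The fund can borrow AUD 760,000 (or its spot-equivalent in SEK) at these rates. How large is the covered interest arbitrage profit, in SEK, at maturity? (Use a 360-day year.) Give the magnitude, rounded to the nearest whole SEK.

SEK 95,667

T = 155/360 years.
Invest the AUD and cover forward: 760,000 × 1.008648293 × 5.320 = SEK 4,078,166.78.
Convert at spot and invest in SEK: 760,000 × 5.054 × 1.036828637 = SEK 3,982,500.27.
The quoted forward overvalues AUD, so borrow SEK, buy AUD at spot, deposit the AUD at 2.00%, and sell the proceeds forward at 5.320.
Profit = 4,078,166.78 − 3,982,500.27 = SEK 95,667.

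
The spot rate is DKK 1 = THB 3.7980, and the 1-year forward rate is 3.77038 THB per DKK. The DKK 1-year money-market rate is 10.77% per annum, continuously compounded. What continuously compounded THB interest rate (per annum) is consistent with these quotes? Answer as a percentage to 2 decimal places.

10.04%

T = 1 year.
F/S = 3.77038/3.798 = 0.9927278 = (growth of THB) / (growth of DKK).
DKK growth factor: e^(0.1077×1) = 1.1137136.
So the THB growth factor = 1.1056145.
r = ln(1.1056145)/1 = 0.100401 → 10.04%.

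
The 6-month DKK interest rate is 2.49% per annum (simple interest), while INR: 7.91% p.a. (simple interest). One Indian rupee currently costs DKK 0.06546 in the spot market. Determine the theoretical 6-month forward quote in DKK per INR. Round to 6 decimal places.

T = 6/12 years.
DKK growth factor: 1 + 0.0249×6/12 = 1.012450.
INR growth factor: 1 + 0.0791×6/12 = 1.039550.
So F = 0.06546 × 1.012450 / 1.039550 = 0.06375353 (DKK/INR).

0.063754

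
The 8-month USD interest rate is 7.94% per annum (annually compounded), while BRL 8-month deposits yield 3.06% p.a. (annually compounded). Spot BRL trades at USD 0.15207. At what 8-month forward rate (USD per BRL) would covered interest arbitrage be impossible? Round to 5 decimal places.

T = 8/12 years.
USD accumulates by (1 + 0.0794)^(8/12) = 1.0522565.
BRL growth factor: (1 + 0.0306)^(8/12) = 1.0202974.
So F = 0.15207 × 1.0522565 / 1.0202974 = 0.1568333 (USD/BRL).

0.15683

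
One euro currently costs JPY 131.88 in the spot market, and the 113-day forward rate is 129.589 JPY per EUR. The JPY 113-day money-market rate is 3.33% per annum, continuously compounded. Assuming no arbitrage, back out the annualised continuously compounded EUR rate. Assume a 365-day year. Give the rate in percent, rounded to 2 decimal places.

T = 113/365 years.
By CIP, F/S equals the JPY-to-EUR growth ratio: 129.589/131.88 = 0.9826281.
The JPY side grows by e^(0.0333×113/365) = 1.0103626.
So the EUR growth factor = 1.0282248.
r = ln(1.0282248)/(113/365) = 0.089906 → 8.99%.

8.99%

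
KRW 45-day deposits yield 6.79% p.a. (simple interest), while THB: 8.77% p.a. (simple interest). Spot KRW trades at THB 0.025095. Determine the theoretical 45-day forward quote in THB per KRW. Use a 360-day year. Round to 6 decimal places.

T = 45/360 years.
Growth of 1 THB over T: 1 + 0.0877×45/360 = 1.0109625.
Growth of 1 KRW over T: 1 + 0.0679×45/360 = 1.0084875.
CIP: F = S · (grow THB)/(grow KRW) = 0.025095 × 1.0109625/1.0084875 = 0.02515659 THB per KRW.

0.025157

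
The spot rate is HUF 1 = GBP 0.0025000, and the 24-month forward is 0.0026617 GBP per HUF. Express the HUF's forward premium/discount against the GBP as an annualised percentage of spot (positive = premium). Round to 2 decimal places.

T = 2 years.
(F − S)/S = (0.0026617 − 0.0025)/0.0025 = 0.0646800.
×(1/T) gives 3.23% p.a.

+3.23%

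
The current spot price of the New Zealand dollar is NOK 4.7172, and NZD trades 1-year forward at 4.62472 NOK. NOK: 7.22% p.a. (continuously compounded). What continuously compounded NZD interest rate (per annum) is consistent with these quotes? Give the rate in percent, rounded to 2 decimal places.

9.20%

T = 1 year.
CIP gives F = S · g_NOK/g_NZD, so g_NOK/g_NZD = 4.62472/4.7172 = 0.9803951.
The NOK side grows by e^(0.0722×1) = 1.0748703.
That pins the NZD growth at 1.0963644.
r = ln(1.0963644)/1 = 0.092000 → 9.20%.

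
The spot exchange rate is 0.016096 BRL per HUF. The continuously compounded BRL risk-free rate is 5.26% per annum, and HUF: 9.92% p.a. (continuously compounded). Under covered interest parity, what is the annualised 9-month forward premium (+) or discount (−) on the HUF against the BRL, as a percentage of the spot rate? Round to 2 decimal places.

-4.58%

T = 9/12 years.
CIP forward (BRL per HUF) = 0.016096 × 1.0402385/1.0772376 = 0.015543162.
Annualised premium = (F − S)/S × (1/T) = (0.015543162 − 0.016096)/0.016096 ÷ (9/12) = -4.58%.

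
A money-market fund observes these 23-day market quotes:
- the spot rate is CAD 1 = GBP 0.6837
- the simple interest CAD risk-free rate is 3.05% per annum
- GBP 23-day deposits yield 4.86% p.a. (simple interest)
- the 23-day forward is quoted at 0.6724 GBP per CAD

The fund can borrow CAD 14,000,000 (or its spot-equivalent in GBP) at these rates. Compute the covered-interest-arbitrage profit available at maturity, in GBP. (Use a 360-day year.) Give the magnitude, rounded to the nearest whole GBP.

GBP 169,577

T = 23/360 years.
Invest the CAD and cover forward: 14,000,000 × 1.001948611 × 0.6724 = GBP 9,431,943.44.
Convert at spot and invest in GBP: 14,000,000 × 0.6837 × 1.003105 = GBP 9,601,520.44.
The quoted forward undervalues CAD, so borrow CAD, convert to GBP at spot, deposit the GBP at 4.86%, and buy CAD forward at 0.6724 to cover the loan.
Arbitrage profit = |9,431,943.44 − 9,601,520.44| = GBP 169,577.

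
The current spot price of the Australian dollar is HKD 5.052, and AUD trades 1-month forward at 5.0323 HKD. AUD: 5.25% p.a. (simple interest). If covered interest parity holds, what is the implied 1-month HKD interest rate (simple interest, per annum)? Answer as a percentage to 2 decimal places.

0.55%

T = 1/12 years.
CIP gives F = S · g_HKD/g_AUD, so g_HKD/g_AUD = 5.0323/5.052 = 0.9961006.
The AUD side grows by 1 + 0.0525×1/12 = 1.004375.
Hence g_HKD = 1.0004585.
(1.0004585 − 1)/T = 0.005502, i.e. 0.55%.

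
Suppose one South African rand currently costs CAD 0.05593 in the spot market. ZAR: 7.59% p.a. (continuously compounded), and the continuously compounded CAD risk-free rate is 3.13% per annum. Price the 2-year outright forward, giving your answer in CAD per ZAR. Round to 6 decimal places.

0.051157

T = 2 years.
CAD growth factor: e^(0.0313×2) = 1.0646009.
Growth of 1 ZAR over T: e^(0.0759×2) = 1.1639274.
CIP: F = S · (grow CAD)/(grow ZAR) = 0.05593 × 1.0646009/1.1639274 = 0.05115708 CAD per ZAR.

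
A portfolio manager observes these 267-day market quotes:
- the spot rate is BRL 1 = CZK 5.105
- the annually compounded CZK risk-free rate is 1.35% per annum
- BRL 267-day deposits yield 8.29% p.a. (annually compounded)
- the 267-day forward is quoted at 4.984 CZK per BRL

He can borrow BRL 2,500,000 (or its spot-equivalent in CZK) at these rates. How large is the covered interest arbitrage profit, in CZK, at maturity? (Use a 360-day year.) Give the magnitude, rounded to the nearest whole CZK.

T = 267/360 years.
Keep in BRL, deliver into the forward: 2,500,000·1.0608476753·4.984 = CZK 13,218,162.03.
Swap to CZK now, deposit: 2,500,000·5.105·1.0099951388 = CZK 12,890,062.96.
The quoted forward overvalues BRL, so borrow CZK, buy BRL at spot, deposit the BRL at 8.29%, and sell the proceeds forward at 4.984.
The gap between the two covered legs is CZK 328,099.

CZK 328,099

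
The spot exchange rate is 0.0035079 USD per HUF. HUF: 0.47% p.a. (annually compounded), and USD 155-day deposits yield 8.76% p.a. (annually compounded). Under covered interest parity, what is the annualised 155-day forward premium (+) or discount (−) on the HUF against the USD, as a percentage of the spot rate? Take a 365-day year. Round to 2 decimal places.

T = 155/365 years.
No-arbitrage forward: 0.0035079 × 1.0363034 / 1.0019932 = 0.0036280173 USD/HUF.
Annualised premium = (F − S)/S × (1/T) = (0.0036280173 − 0.0035079)/0.0035079 ÷ (155/365) = 8.06%.

+8.06%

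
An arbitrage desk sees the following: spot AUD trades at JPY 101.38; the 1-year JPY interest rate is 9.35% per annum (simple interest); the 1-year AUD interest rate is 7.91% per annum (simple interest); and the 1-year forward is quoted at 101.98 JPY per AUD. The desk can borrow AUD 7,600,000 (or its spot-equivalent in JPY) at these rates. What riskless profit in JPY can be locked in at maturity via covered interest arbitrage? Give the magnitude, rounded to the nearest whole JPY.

JPY 6,174,331

T = 1 year.
Route A — deposit AUD, sell forward: 7,600,000 × 1.079100 × 101.98 = JPY 836,354,296.80.
Route B — convert at spot, deposit JPY: 7,600,000 × 101.38 × 1.093500 = JPY 842,528,628.00.
The quoted forward undervalues AUD, so borrow AUD, convert to JPY at spot, deposit the JPY at 9.35%, and buy AUD forward at 101.98 to cover the loan.
The gap between the two covered legs is JPY 6,174,331.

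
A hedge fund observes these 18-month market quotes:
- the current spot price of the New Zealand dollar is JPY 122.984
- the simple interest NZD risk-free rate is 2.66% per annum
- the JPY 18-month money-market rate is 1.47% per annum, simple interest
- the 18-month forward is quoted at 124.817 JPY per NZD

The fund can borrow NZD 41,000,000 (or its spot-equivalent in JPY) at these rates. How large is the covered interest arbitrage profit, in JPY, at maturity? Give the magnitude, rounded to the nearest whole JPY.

JPY 168,157,445

T = 18/12 years.
Route A — deposit NZD, sell forward: 41,000,000 × 1.039900 × 124.817 = JPY 5,321,685,130.30.
Route B — convert at spot, deposit JPY: 41,000,000 × 122.984 × 1.022050 = JPY 5,153,527,685.20.
The quoted forward overvalues NZD, so borrow JPY, buy NZD at spot, deposit the NZD at 2.66%, and sell the proceeds forward at 124.817.
Profit = 5,321,685,130.30 − 5,153,527,685.20 = JPY 168,157,445.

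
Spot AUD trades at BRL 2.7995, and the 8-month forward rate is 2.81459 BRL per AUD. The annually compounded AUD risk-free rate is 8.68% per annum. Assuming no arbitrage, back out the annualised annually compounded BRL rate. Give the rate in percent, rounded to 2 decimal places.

9.56%

T = 8/12 years.
F/S = 2.81459/2.7995 = 1.0053902 = (growth of BRL) / (growth of AUD).
AUD growth factor: (1 + 0.0868)^(8/12) = 1.0570603.
Hence g_BRL = 1.0627581.
Annualise: 1.0627581^(12/8) − 1 = 0.095599 = 9.56%.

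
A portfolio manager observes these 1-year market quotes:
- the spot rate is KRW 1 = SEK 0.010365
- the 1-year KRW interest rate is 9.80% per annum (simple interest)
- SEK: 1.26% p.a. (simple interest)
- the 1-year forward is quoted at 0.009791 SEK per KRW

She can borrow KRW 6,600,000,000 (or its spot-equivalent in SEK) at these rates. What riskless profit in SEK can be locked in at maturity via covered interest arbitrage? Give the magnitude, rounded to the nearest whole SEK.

SEK 1,682,465

T = 1 year.
Route A — deposit KRW, sell forward: 6,600,000,000 × 1.098000 × 0.009791 = SEK 70,953,418.80.
Route B — convert at spot, deposit SEK: 6,600,000,000 × 0.010365 × 1.012600 = SEK 69,270,953.40.
The quoted forward overvalues KRW, so borrow SEK, buy KRW at spot, deposit the KRW at 9.80%, and sell the proceeds forward at 0.009791.
Arbitrage profit = |70,953,418.80 − 69,270,953.40| = SEK 1,682,465.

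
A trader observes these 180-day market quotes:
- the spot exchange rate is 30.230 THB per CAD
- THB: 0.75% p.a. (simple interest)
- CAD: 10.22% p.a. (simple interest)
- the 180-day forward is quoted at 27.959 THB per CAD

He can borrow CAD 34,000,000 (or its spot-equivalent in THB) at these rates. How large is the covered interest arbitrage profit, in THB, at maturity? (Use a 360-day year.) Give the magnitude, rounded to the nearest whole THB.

T = 180/360 years.
Keep in CAD, deliver into the forward: 34,000,000·1.051100·27.959 = THB 999,181,966.60.
Swap to THB now, deposit: 34,000,000·30.230·1.003750 = THB 1,031,674,325.00.
The quoted forward undervalues CAD, so borrow CAD, convert to THB at spot, deposit the THB at 0.75%, and buy CAD forward at 27.959 to cover the loan.
Arbitrage profit = |999,181,966.60 − 1,031,674,325.00| = THB 32,492,358.

THB 32,492,358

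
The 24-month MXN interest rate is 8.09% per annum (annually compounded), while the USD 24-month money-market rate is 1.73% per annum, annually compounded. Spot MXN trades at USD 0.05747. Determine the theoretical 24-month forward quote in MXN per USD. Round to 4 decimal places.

T = 2 years.
Growth of 1 USD over T: (1 + 0.0173)^2 = 1.03489929.
MXN growth factor: (1 + 0.0809)^2 = 1.16834481.
So F = 0.05747 × 1.03489929 / 1.16834481 = 0.050905916 (USD/MXN).
Quoted the other way: 1/0.050905916 = 19.6441 MXN per USD.

19.6441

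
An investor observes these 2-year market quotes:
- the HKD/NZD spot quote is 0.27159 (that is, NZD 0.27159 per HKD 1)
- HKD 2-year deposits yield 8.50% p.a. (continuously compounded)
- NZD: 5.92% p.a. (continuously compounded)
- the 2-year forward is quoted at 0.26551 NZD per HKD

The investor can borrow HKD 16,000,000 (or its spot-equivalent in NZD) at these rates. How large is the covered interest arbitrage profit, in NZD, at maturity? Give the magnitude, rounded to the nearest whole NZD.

T = 2 years.
Route A — deposit HKD, sell forward: 16,000,000 × 1.185304851 × 0.26551 = NZD 5,035,364.66.
Route B — convert at spot, deposit NZD: 16,000,000 × 0.27159 × 1.125694299 = NZD 4,891,637.03.
The quoted forward overvalues HKD, so borrow NZD, buy HKD at spot, deposit the HKD at 8.50%, and sell the proceeds forward at 0.26551.
Arbitrage profit = |5,035,364.66 − 4,891,637.03| = NZD 143,728.

NZD 143,728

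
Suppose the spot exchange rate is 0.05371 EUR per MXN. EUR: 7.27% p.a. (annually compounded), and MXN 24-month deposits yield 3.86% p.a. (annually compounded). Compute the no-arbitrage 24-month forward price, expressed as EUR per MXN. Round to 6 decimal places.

T = 2 years.
EUR accumulates by (1 + 0.0727)^2 = 1.1506853.
MXN accumulates by (1 + 0.0386)^2 = 1.078690.
Forward (EUR per MXN) = 0.05371 × 1.1506853 / 1.078690 = 0.05729478.

0.057295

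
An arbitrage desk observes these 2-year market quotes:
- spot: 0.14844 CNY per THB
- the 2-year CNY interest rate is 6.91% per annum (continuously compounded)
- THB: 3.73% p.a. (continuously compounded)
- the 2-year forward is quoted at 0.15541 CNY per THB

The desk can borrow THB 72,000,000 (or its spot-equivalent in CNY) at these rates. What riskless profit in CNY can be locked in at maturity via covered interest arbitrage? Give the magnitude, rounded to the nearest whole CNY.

CNY 215,467

T = 2 years.
Invest the THB and cover forward: 72,000,000 × 1.0774530834 × 0.15541 = CNY 12,056,182.83.
Convert at spot and invest in CNY: 72,000,000 × 0.14844 × 1.1482051683 = CNY 12,271,649.41.
The quoted forward undervalues THB, so borrow THB, convert to CNY at spot, deposit the CNY at 6.91%, and buy THB forward at 0.15541 to cover the loan.
Profit = 12,271,649.41 − 12,056,182.83 = CNY 215,467.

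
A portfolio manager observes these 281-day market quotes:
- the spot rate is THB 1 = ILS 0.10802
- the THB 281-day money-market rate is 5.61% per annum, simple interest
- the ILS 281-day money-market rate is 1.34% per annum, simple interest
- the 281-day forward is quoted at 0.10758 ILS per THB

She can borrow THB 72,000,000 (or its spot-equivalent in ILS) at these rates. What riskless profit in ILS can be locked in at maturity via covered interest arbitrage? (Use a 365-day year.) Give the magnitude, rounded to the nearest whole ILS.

ILS 222,621

T = 281/365 years.
Invest the THB and cover forward: 72,000,000 × 1.043189315 × 0.10758 = ILS 8,080,294.07.
Convert at spot and invest in ILS: 72,000,000 × 0.10802 × 1.010316164 = ILS 7,857,673.35.
The quoted forward overvalues THB, so borrow ILS, buy THB at spot, deposit the THB at 5.61%, and sell the proceeds forward at 0.10758.
The gap between the two covered legs is ILS 222,621.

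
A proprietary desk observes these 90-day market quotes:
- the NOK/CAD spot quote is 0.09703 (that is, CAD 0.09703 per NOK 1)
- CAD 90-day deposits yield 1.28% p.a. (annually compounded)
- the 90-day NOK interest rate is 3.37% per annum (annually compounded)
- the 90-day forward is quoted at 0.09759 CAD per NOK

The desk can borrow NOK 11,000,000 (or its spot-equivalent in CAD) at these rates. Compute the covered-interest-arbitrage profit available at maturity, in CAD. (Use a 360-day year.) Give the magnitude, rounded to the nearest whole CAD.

CAD 11,693

T = 90/360 years.
Invest the NOK and cover forward: 11,000,000 × 1.008320575 × 0.09759 = CAD 1,082,422.05.
Convert at spot and invest in CAD: 11,000,000 × 0.09703 × 1.003184754 = CAD 1,070,729.18.
The quoted forward overvalues NOK, so borrow CAD, buy NOK at spot, deposit the NOK at 3.37%, and sell the proceeds forward at 0.09759.
Profit = 1,082,422.05 − 1,070,729.18 = CAD 11,693.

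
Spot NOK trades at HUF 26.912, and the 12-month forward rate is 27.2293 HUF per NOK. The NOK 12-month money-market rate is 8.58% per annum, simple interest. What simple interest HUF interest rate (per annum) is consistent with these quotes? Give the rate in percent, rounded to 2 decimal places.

9.86%

T = 1 year.
CIP gives F = S · g_HUF/g_NOK, so g_HUF/g_NOK = 27.2293/26.912 = 1.0117903.
The NOK side grows by 1 + 0.0858×1 = 1.085800.
That pins the HUF growth at 1.0986019.
(1.0986019 − 1)/T = 0.098602, i.e. 9.86%.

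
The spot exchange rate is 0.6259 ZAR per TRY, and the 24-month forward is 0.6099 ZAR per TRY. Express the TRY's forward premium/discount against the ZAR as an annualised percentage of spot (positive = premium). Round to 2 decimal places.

T = 2 years.
TRY trades forward at -2.55632% vs spot over the period.
Per annum: -0.0255632 / 2 = -0.012782 = -1.28%.

-1.28%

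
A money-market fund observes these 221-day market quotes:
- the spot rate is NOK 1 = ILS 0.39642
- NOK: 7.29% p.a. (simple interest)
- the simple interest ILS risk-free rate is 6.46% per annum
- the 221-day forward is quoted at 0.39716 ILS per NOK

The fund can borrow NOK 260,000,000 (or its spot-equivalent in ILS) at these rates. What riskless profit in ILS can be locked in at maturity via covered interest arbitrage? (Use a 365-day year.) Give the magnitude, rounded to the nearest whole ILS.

T = 221/365 years.
Invest the NOK and cover forward: 260,000,000 × 1.04413945205 × 0.39716 = ILS 107,819,510.44.
Convert at spot and invest in ILS: 260,000,000 × 0.39642 × 1.0391139726 = ILS 107,100,645.86.
The quoted forward overvalues NOK, so borrow ILS, buy NOK at spot, deposit the NOK at 7.29%, and sell the proceeds forward at 0.39716.
Arbitrage profit = |107,819,510.44 − 107,100,645.86| = ILS 718,865.

ILS 718,865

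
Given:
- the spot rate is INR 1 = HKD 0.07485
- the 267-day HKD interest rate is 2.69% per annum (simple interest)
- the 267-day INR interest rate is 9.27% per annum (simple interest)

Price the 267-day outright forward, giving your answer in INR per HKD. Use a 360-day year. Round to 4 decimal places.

13.9993

T = 267/360 years.
Growth of 1 HKD over T: 1 + 0.0269×267/360 = 1.01995083.
Growth of 1 INR over T: 1 + 0.0927×267/360 = 1.0687525.
Forward (HKD per INR) = 0.07485 × 1.01995083 / 1.0687525 = 0.071432179.
Invert for INR per HKD: 1 / 0.071432179 = 13.9993.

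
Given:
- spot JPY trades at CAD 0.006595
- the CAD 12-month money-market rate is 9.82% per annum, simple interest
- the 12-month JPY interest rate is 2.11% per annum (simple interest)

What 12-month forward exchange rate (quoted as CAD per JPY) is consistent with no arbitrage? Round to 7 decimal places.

T = 1 year.
Growth of 1 CAD over T: 1 + 0.0982×1 = 1.098200.
JPY growth factor: 1 + 0.0211×1 = 1.021100.
So F = 0.006595 × 1.098200 / 1.021100 = 0.007092967 (CAD/JPY).

0.0070930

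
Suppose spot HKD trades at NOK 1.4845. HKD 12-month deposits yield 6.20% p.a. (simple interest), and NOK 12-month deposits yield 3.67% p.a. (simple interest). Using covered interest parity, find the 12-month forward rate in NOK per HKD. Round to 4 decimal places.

1.4491

T = 1 year.
Growth of 1 NOK over T: 1 + 0.0367×1 = 1.036700.
HKD growth factor: 1 + 0.0620×1 = 1.062000.
So F = 1.4845 × 1.036700 / 1.062000 = 1.449135 (NOK/HKD).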